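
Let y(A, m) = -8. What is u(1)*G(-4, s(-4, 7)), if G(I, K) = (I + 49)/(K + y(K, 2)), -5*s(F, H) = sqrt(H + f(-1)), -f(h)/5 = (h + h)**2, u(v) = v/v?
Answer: -9000/1613 + 225*I*sqrt(13)/1613 ≈ -5.5797 + 0.50294*I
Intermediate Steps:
u(v) = 1
f(h) = -20*h**2 (f(h) = -5*(h + h)**2 = -5*4*h**2 = -20*h**2)
s(F, H) = -sqrt(-20 + H)/5 (s(F, H) = -sqrt(H - 20*(-1)**2)/5 = -sqrt(H - 20*1)/5 = -sqrt(H - 20)/5 = -sqrt(-20 + H)/5)
G(I, K) = (49 + I)/(-8 + K) (G(I, K) = (I + 49)/(K - 8) = (49 + I)/(-8 + K))
u(1)*G(-4, s(-4, 7)) = 1*((49 - 4)/(-8 - sqrt(-20 + 7)/5)) = 1*(45/(-8 - I*sqrt(13)/5)) = 45/(-8 - I*sqrt(13)/5)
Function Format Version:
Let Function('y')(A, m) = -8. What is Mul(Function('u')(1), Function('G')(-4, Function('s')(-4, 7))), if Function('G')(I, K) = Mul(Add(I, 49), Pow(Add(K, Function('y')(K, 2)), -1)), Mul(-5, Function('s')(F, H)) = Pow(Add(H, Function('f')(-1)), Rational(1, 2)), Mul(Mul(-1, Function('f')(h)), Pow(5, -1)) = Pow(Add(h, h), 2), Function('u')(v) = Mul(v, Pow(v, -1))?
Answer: Add(Rational(-9000, 1613), Mul(Rational(225, 1613), I, Pow(13, Rational(1, 2)))) ≈ Add(-5.5797, Mul(0.50294, I))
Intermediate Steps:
Function('u')(v) = 1
Function('f')(h) = Mul(-20, Pow(h, 2)) (Function('f')(h) = Mul(-5, Pow(Add(h, h), 2)) = Mul(-5, Pow(Mul(2, h), 2)) = Mul(-5, Mul(4, Pow(h, 2))) = Mul(-20, Pow(h, 2)))
Function('s')(F, H) = Mul(Rational(-1, 5), Pow(Add(-20, H), Rational(1, 2))) (Function('s')(F, H) = Mul(Rational(-1, 5), Pow(Add(H, Mul(-20, Pow(-1, 2))), Rational(1, 2))) = Mul(Rational(-1, 5), Pow(Add(H, Mul(-20, 1)), Rational(1, 2))) = Mul(Rational(-1, 5), Pow(Add(H, -20), Rational(1, 2))) = Mul(Rational(-1, 5), Pow(Add(-20, H), Rational(1, 2))))
Function('G')(I, K) = Mul(Pow(Add(-8, K), -1), Add(49, I)) (Function('G')(I, K) = Mul(Add(I, 49), Pow(Add(K, -8), -1)) = Mul(Add(49, I), Pow(Add(-8, K), -1)) = Mul(Pow(Add(-8, K), -1), Add(49, I)))
Mul(Function('u')(1), Function('G')(-4, Function('s')(-4, 7))) = Mul(1, Mul(Pow(Add(-8, Mul(Rational(-1, 5), Pow(Add(-20, 7), Rational(1, 2)))), -1), Add(49, -4))) = Mul(1, Mul(Pow(Add(-8, Mul(Rational(-1, 5), Pow(-13, Rational(1, 2)))), -1), 45)) = Mul(1, Mul(Pow(Add(-8, Mul(Rational(-1, 5), Mul(I, Pow(13, Rational(1, 2))))), -1), 45)) = Mul(1, Mul(Pow(Add(-8, Mul(Rational(-1, 5), I, Pow(13, Rational(1, 2)))), -1), 45)) = Mul(1, Mul(45, Pow(Add(-8, Mul(Rational(-1, 5), I, Pow(13, Rational(1, 2)))), -1))) = Mul(45, Pow(Add(-8, Mul(Rational(-1, 5), I, Pow(13, Rational(1, 2)))), -1))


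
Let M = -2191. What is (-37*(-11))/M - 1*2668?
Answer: -5845995/2191 ≈ -2668.2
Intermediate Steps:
(-37*(-11))/M - 1*2668 = -37*(-11)/(-2191) - 1*2668 = 407*(-1/2191) - 2668 = -407/2191 - 2668 = -5845995/2191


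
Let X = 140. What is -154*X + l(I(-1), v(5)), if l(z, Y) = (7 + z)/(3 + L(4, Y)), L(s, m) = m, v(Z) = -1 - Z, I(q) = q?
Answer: -21562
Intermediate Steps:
l(z, Y) = (7 + z)/(3 + Y)
-154*X + l(I(-1), v(5)) = -154*140 + (7 - 1)/(3 + (-1 - 1*5)) = -21560 + 6/(3 + (-1 - 5)) = -21560 + 6/(3 - 6) = -21560 + 6/(-3) = -21560 - 1/3*6 = -21560 - 2 = -21562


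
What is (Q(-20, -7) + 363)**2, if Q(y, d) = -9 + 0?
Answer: 125316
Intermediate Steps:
Q(y, d) = -9
(Q(-20, -7) + 363)**2 = (-9 + 363)**2 = 354**2 = 125316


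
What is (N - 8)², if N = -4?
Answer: 144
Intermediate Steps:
(N - 8)² = (-4 - 8)² = (-12)² = 144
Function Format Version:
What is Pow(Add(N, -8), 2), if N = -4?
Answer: 144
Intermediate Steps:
Pow(Add(N, -8), 2) = Pow(Add(-4, -8), 2) = Pow(-12, 2) = 144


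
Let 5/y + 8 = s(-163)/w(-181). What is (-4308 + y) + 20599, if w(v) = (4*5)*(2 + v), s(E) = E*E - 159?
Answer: 17936033/1101 ≈ 16291.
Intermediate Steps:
s(E) = -159 + E**2 (s(E) = E**2 - 159 = -159 + E**2)
w(v) = 40 + 20*v (w(v) = 20*(2 + v) = 40 + 20*v)
y = -358/1101 (y = 5/(-8 + (-159 + (-163)**2)/(40 + 20*(-181))) = 5/(-8 + (-159 + 26569)/(40 - 3620)) = 5/(-8 + 26410/(-3580)) = 5/(-8 + 26410*(-1/3580)) = 5/(-8 - 2641/358) = 5/(-5505/358) = 5*(-358/5505) = -358/1101 ≈ -0.32516)
(-4308 + y) + 20599 = (-4308 - 358/1101) + 20599 = -4743466/1101 + 20599 = 17936033/1101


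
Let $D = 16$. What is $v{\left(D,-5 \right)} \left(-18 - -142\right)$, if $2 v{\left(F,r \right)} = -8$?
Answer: $-496$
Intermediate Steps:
$v{\left(F,r \right)} = -4$ ($v{\left(F,r \right)} = \frac{1}{2} \left(-8\right) = -4$)
$v{\left(D,-5 \right)} \left(-18 - -142\right) = - 4 \left(-18 - -142\right) = - 4 \left(-18 + 142\right) = \left(-4\right) 124 = -496$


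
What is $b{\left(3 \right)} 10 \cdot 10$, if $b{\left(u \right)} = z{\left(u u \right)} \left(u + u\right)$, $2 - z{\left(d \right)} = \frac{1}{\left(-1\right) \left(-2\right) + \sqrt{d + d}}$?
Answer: $\frac{9000}{7} - \frac{900 \sqrt{2}}{7} \approx 1103.9$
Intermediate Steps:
$z{\left(d \right)} = 2 - \frac{1}{2 + \sqrt{2} \sqrt{d}}$ ($z{\left(d \right)} = 2 - \frac{1}{\left(-1\right) \left(-2\right) + \sqrt{d + d}} = 2 - \frac{1}{2 + \sqrt{2 d}} = 2 - \frac{1}{2 + \sqrt{2} \sqrt{d}}$)
$b{\left(u \right)} = \frac{2 u \left(3 + 2 \sqrt{2} \sqrt{u^{2}}\right)}{2 + \sqrt{2} \sqrt{u^{2}}}$ ($b{\left(u \right)} = \frac{3 + 2 \sqrt{2} \sqrt{u u}}{2 + \sqrt{2} \sqrt{u u}} \left(u + u\right) = \frac{3 + 2 \sqrt{2} \sqrt{u^{2}}}{2 + \sqrt{2} \sqrt{u^{2}}} \cdot 2 u = \frac{2 u \left(3 + 2 \sqrt{2} \sqrt{u^{2}}\right)}{2 + \sqrt{2} \sqrt{u^{2}}}$)
$b{\left(3 \right)} 10 \cdot 10 = 2 \cdot 3 \frac{1}{2 + \sqrt{2} \sqrt{3^{2}}} \left(3 + 2 \sqrt{2} \sqrt{3^{2}}\right) 10 \cdot 10 = 2 \cdot 3 \frac{1}{2 + \sqrt{2} \sqrt{9}} \left(3 + 2 \sqrt{2} \sqrt{9}\right) 10 \cdot 10 = 2 \cdot 3 \frac{1}{2 + \sqrt{2} \cdot 3} \left(3 + 2 \sqrt{2} \cdot 3\right) 10 \cdot 10 = 2 \cdot 3 \frac{1}{2 + 3 \sqrt{2}} \left(3 + 6 \sqrt{2}\right) 10 \cdot 10 = \frac{6 \left(3 + 6 \sqrt{2}\right)}{2 + 3 \sqrt{2}} \cdot 10 \cdot 10 = \frac{60 \left(3 + 6 \sqrt{2}\right)}{2 + 3 \sqrt{2}} \cdot 10 = \frac{600 \left(3 + 6 \sqrt{2}\right)}{2 + 3 \sqrt{2}}$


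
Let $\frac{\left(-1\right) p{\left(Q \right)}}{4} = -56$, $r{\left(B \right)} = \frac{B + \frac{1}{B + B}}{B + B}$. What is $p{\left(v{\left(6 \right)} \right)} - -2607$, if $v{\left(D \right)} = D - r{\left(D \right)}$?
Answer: $2831$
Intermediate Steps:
$r{\left(B \right)} = \frac{B + \frac{1}{2 B}}{2 B}$
$v{\left(D \right)} = - \frac{1}{2} + D - \frac{1}{4 D^{2}}$ ($v{\left(D \right)} = D - \left(\frac{1}{2} + \frac{1}{4 D^{2}}\right) = - \frac{1}{2} + D - \frac{1}{4 D^{2}}$)
$p{\left(Q \right)} = 224$ ($p{\left(Q \right)} = \left(-4\right) \left(-56\right) = 224$)
$p{\left(v{\left(6 \right)} \right)} - -2607 = 224 - -2607 = 224 + \left(-22172 + 24779\right) = 224 + 2607 = 2831$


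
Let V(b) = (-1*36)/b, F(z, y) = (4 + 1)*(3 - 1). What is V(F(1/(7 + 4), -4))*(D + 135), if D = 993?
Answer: -20304/5 ≈ -4060.8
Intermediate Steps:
F(z, y) = 10 (F(z, y) = 5*2 = 10)
V(b) = -36/b
V(F(1/(7 + 4), -4))*(D + 135) = (-36/10)*(993 + 135) = -36*⅒*1128 = -18/5*1128 = -20304/5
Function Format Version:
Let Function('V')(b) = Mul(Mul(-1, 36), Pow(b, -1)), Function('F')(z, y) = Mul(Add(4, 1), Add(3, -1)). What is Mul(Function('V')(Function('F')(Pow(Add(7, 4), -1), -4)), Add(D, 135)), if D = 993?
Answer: Rational(-20304, 5) ≈ -4060.8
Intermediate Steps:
Function('F')(z, y) = 10 (Function('F')(z, y) = Mul(5, 2) = 10)
Function('V')(b) = Mul(-36, Pow(b, -1))
Mul(Function('V')(Function('F')(Pow(Add(7, 4), -1), -4)), Add(D, 135)) = Mul(Mul(-36, Pow(10, -1)), Add(993, 135)) = Mul(Mul(-36, Rational(1, 10)), 1128) = Mul(Rational(-18, 5), 1128) = Rational(-20304, 5)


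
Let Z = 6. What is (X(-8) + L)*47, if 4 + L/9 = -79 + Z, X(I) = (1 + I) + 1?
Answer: -32853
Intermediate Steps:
X(I) = 2 + I
L = -693 (L = -36 + 9*(-79 + 6) = -36 + 9*(-73) = -36 - 657 = -693)
(X(-8) + L)*47 = ((2 - 8) - 693)*47 = (-6 - 693)*47 = -699*47 = -32853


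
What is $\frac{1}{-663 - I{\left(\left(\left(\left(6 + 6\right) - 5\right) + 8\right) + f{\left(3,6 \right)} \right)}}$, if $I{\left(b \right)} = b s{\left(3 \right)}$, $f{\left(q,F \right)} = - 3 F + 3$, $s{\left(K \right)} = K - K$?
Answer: $- \frac{1}{663} \approx -0.0015083$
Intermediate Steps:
$s{\left(K \right)} = 0$
$f{\left(q,F \right)} = 3 - 3 F$
$I{\left(b \right)} = 0$ ($I{\left(b \right)} = b 0 = 0$)
$\frac{1}{-663 - I{\left(\left(\left(\left(6 + 6\right) - 5\right) + 8\right) + f{\left(3,6 \right)} \right)}} = \frac{1}{-663 - 0} = \frac{1}{-663 + 0} = \frac{1}{-663} = - \frac{1}{663}$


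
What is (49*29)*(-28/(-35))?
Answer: 5684/5 ≈ 1136.8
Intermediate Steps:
(49*29)*(-28/(-35)) = 1421*(-28*(-1/35)) = 1421*(4/5) = 5684/5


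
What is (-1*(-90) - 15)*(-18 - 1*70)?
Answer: -6600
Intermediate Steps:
(-1*(-90) - 15)*(-18 - 1*70) = (90 - 15)*(-18 - 70) = 75*(-88) = -6600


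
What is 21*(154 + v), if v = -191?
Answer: -777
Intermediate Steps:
21*(154 + v) = 21*(154 - 191) = 21*(-37) = -777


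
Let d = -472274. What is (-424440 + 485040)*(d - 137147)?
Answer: -36930912600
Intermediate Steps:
(-424440 + 485040)*(d - 137147) = (-424440 + 485040)*(-472274 - 137147) = 60600*(-609421) = -36930912600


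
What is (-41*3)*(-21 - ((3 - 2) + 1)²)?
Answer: 3075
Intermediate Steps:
(-41*3)*(-21 - ((3 - 2) + 1)²) = -123*(-21 - (1 + 1)²) = -123*(-21 - 1*2²) = -123*(-21 - 1*4) = -123*(-21 - 4) = -123*(-25) = 3075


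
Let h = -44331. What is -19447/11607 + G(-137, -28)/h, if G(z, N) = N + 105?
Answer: -13698392/8167459 ≈ -1.6772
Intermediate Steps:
G(z, N) = 105 + N
-19447/11607 + G(-137, -28)/h = -19447/11607 + (105 - 28)/(-44331) = -19447*1/11607 + 77*(-1/44331) = -19447/11607 - 11/6333 = -13698392/8167459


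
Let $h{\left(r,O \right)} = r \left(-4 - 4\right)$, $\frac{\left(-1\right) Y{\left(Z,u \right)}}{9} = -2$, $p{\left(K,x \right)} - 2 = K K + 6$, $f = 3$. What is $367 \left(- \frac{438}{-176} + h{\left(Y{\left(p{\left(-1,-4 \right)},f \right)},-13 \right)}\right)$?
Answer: $- \frac{4570251}{88} \approx -51935.0$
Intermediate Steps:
$p{\left(K,x \right)} = 8 + K^{2}$ ($p{\left(K,x \right)} = 2 + \left(K K + 6\right) = 2 + \left(K^{2} + 6\right) = 2 + \left(6 + K^{2}\right) = 8 + K^{2}$)
$Y{\left(Z,u \right)} = 18$ ($Y{\left(Z,u \right)} = \left(-9\right) \left(-2\right) = 18$)
$h{\left(r,O \right)} = - 8 r$ ($h{\left(r,O \right)} = r \left(-8\right) = - 8 r$)
$367 \left(- \frac{438}{-176} + h{\left(Y{\left(p{\left(-1,-4 \right)},f \right)},-13 \right)}\right) = 367 \left(- \frac{438}{-176} - 144\right) = 367 \left(\left(-438\right) \left(- \frac{1}{176}\right) - 144\right) = 367 \left(\frac{219}{88} - 144\right) = 367 \left(- \frac{12453}{88}\right) = - \frac{4570251}{88}$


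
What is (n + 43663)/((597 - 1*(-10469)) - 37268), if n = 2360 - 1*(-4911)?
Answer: -8489/4367 ≈ -1.9439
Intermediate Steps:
n = 7271 (n = 2360 + 4911 = 7271)
(n + 43663)/((597 - 1*(-10469)) - 37268) = (7271 + 43663)/((597 - 1*(-10469)) - 37268) = 50934/((597 + 10469) - 37268) = 50934/(11066 - 37268) = 50934/(-26202) = 50934*(-1/26202) = -8489/4367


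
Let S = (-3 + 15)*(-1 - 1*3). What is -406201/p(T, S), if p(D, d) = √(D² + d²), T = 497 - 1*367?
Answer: -406201*√4801/9602 ≈ -2931.2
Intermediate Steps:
T = 130 (T = 497 - 367 = 130)
S = -48 (S = 12*(-1 - 3) = 12*(-4) = -48)
-406201/p(T, S) = -406201/√(130² + (-48)²) = -406201/√(16900 + 2304) = -406201*√4801/9602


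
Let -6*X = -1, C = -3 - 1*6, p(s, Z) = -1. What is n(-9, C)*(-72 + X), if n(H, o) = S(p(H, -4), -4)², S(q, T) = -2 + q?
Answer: -1293/2 ≈ -646.50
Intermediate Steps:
C = -9 (C = -3 - 6 = -9)
X = ⅙ (X = -⅙*(-1) = ⅙ ≈ 0.16667)
n(H, o) = 9 (n(H, o) = (-2 - 1)² = (-3)² = 9)
n(-9, C)*(-72 + X) = 9*(-72 + ⅙) = 9*(-431/6) = -1293/2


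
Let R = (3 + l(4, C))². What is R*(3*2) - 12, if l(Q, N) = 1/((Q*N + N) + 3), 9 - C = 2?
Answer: 31011/722 ≈ 42.952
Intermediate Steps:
C = 7 (C = 9 - 1*2 = 9 - 2 = 7)
l(Q, N) = 1/(3 + N + N*Q) (l(Q, N) = 1/((N*Q + N) + 3) = 1/((N + N*Q) + 3) = 1/(3 + N + N*Q))
R = 13225/1444 (R = (3 + 1/(3 + 7 + 7*4))² = (3 + 1/(3 + 7 + 28))² = (3 + 1/38)² = (115/38)² = 13225/1444 ≈ 9.1586)
R*(3*2) - 12 = 13225*(3*2)/1444 - 12 = (13225/1444)*6 - 12 = 39675/722 - 12 = 31011/722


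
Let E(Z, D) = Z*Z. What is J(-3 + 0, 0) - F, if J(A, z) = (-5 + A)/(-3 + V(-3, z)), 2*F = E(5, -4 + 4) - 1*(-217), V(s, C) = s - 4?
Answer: -601/5 ≈ -120.20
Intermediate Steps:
V(s, C) = -4 + s
E(Z, D) = Z²
F = 121 (F = (5² - 1*(-217))/2 = (25 + 217)/2 = (½)*242 = 121)
J(A, z) = ½ - A/10 (J(A, z) = (-5 + A)/(-3 + (-4 - 3)) = (-5 + A)/(-3 - 7) = (-5 + A)/(-10) = (-5 + A)*(-⅒) = ½ - A/10)
J(-3 + 0, 0) - F = (½ - (-3 + 0)/10) - 1*121 = (½ - ⅒*(-3)) - 121 = (½ + 3/10) - 121 = ⅘ - 121 = -601/5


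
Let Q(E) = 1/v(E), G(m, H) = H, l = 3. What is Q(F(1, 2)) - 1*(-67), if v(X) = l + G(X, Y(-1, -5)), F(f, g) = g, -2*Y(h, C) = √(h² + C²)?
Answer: 341/5 + √26/5 ≈ 69.220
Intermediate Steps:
Y(h, C) = -√(C² + h²)/2 (Y(h, C) = -√(h² + C²)/2 = -√(C² + h²)/2)
v(X) = 3 - √26/2 (v(X) = 3 - √((-5)² + (-1)²)/2 = 3 - √(25 + 1)/2 = 3 - √26/2)
Q(E) = 1/(3 - √26/2)
Q(F(1, 2)) - 1*(-67) = (6/5 + √26/5) - 1*(-67) = (6/5 + √26/5) + 67 = 341/5 + √26/5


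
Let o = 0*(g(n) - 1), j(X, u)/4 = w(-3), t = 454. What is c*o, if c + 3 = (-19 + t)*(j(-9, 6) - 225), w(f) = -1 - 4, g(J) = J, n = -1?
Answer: 0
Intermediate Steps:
w(f) = -5
j(X, u) = -20 (j(X, u) = 4*(-5) = -20)
c = -106578 (c = -3 + (-19 + 454)*(-20 - 225) = -3 + 435*(-245) = -3 - 106575 = -106578)
o = 0 (o = 0*(-1 - 1) = 0*(-2) = 0)
c*o = -106578*0 = 0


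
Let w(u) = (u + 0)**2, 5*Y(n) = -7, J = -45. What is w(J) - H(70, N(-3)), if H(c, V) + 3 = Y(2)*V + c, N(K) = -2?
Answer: 9776/5 ≈ 1955.2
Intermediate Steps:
Y(n) = -7/5 (Y(n) = (1/5)*(-7) = -7/5)
w(u) = u**2
H(c, V) = -3 + c - 7*V/5 (H(c, V) = -3 + (-7*V/5 + c) = -3 + (c - 7*V/5) = -3 + c - 7*V/5)
w(J) - H(70, N(-3)) = (-45)**2 - (-3 + 70 - 7/5*(-2)) = 2025 - (-3 + 70 + 14/5) = 2025 - 1*349/5 = 2025 - 349/5 = 9776/5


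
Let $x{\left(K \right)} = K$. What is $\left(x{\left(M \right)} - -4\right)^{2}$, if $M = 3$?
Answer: $49$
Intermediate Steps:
$\left(x{\left(M \right)} - -4\right)^{2} = \left(3 - -4\right)^{2} = \left(3 + \left(-1 + 5\right)\right)^{2} = \left(3 + 4\right)^{2} = 7^{2} = 49$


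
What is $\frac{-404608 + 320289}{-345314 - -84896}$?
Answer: $\frac{84319}{260418} \approx 0.32378$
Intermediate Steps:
$\frac{-404608 + 320289}{-345314 - -84896} = - \frac{84319}{-345314 + \left(-82494 + 167390\right)} = - \frac{84319}{-345314 + 84896} = - \frac{84319}{-260418} = \left(-84319\right) \left(- \frac{1}{260418}\right) = \frac{84319}{260418}$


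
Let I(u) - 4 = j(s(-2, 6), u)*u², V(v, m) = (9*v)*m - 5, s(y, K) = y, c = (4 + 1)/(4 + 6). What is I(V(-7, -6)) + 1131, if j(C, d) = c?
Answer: 141399/2 ≈ 70700.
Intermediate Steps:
c = ½ (c = 5/10 = 5*(⅒) = ½ ≈ 0.50000)
V(v, m) = -5 + 9*m*v (V(v, m) = 9*m*v - 5 = -5 + 9*m*v)
j(C, d) = ½
I(u) = 4 + u²/2
I(V(-7, -6)) + 1131 = (4 + (-5 + 9*(-6)*(-7))²/2) + 1131 = (4 + (-5 + 378)²/2) + 1131 = (4 + (½)*373²) + 1131 = (4 + (½)*139129) + 1131 = (4 + 139129/2) + 1131 = 139137/2 + 1131 = 141399/2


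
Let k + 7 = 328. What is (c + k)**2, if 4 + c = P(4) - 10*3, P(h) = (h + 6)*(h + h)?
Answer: 134689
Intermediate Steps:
k = 321 (k = -7 + 328 = 321)
P(h) = 2*h*(6 + h) (P(h) = (6 + h)*(2*h) = 2*h*(6 + h))
c = 46 (c = -4 + (2*4*(6 + 4) - 10*3) = -4 + (2*4*10 - 30) = -4 + (80 - 30) = -4 + 50 = 46)
(c + k)**2 = (46 + 321)**2 = 367**2 = 134689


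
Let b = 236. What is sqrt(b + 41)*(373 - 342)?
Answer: 31*sqrt(277) ≈ 515.94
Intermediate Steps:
sqrt(b + 41)*(373 - 342) = sqrt(236 + 41)*(373 - 342) = sqrt(277)*31 = 31*sqrt(277)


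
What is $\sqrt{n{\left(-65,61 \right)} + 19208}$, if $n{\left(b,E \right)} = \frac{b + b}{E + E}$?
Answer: $\frac{\sqrt{71469003}}{61} \approx 138.59$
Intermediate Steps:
$n{\left(b,E \right)} = \frac{b}{E}$ ($n{\left(b,E \right)} = \frac{2 b}{2 E} = 2 b \frac{1}{2 E} = \frac{b}{E}$)
$\sqrt{n{\left(-65,61 \right)} + 19208} = \sqrt{- \frac{65}{61} + 19208} = \sqrt{\frac{1171623}{61}} = \frac{\sqrt{71469003}}{61}$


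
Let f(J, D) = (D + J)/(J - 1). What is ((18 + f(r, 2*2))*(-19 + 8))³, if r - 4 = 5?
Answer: -5150827583/512 ≈ -1.0060e+7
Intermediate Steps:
r = 9 (r = 4 + 5 = 9)
f(J, D) = (D + J)/(-1 + J)
((18 + f(r, 2*2))*(-19 + 8))³ = ((18 + (2*2 + 9)/(-1 + 9))*(-19 + 8))³ = ((18 + (4 + 9)/8)*(-11))³ = ((18 + (⅛)*13)*(-11))³ = ((18 + 13/8)*(-11))³ = ((157/8)*(-11))³ = (-1727/8)³ = -5150827583/512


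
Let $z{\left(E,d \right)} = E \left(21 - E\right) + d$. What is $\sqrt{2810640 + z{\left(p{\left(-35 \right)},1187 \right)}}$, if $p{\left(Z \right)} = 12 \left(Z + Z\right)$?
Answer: $\sqrt{2088587} \approx 1445.2$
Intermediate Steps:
$p{\left(Z \right)} = 24 Z$ ($p{\left(Z \right)} = 12 \cdot 2 Z = 24 Z$)
$z{\left(E,d \right)} = d + E \left(21 - E\right)$
$\sqrt{2810640 + z{\left(p{\left(-35 \right)},1187 \right)}} = \sqrt{2810640 + \left(1187 - \left(24 \left(-35\right)\right)^{2} + 21 \cdot 24 \left(-35\right)\right)} = \sqrt{2810640 + \left(1187 - \left(-840\right)^{2} + 21 \left(-840\right)\right)} = \sqrt{2810640 - 722053} = \sqrt{2088587}$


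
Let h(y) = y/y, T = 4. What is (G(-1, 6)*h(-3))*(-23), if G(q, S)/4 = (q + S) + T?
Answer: -828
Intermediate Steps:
h(y) = 1
G(q, S) = 16 + 4*S + 4*q (G(q, S) = 4*((q + S) + 4) = 4*((S + q) + 4) = 4*(4 + S + q) = 16 + 4*S + 4*q)
(G(-1, 6)*h(-3))*(-23) = ((16 + 4*6 + 4*(-1))*1)*(-23) = ((16 + 24 - 4)*1)*(-23) = (36*1)*(-23) = 36*(-23) = -828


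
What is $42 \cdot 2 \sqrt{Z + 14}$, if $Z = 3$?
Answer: $84 \sqrt{17} \approx 346.34$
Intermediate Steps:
$42 \cdot 2 \sqrt{Z + 14} = 42 \cdot 2 \sqrt{3 + 14} = 84 \sqrt{17}$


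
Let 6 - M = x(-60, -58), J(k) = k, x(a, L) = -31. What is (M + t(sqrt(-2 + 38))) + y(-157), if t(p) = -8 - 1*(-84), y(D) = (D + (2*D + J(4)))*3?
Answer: -1288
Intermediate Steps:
y(D) = 12 + 9*D (y(D) = (D + (2*D + 4))*3 = (D + (4 + 2*D))*3 = (4 + 3*D)*3 = 12 + 9*D)
t(p) = 76 (t(p) = -8 + 84 = 76)
M = 37 (M = 6 - 1*(-31) = 6 + 31 = 37)
(M + t(sqrt(-2 + 38))) + y(-157) = (37 + 76) + (12 + 9*(-157)) = 113 + (12 - 1413) = 113 - 1401 = -1288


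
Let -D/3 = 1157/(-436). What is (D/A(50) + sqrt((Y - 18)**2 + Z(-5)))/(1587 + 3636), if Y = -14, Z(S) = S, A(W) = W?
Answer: 1157/37953800 + sqrt(1019)/5223 ≈ 0.0061423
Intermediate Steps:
D = 3471/436 (D = -3471/(-436) = -3471*(-1)/436 = -3*(-1157/436) = 3471/436 ≈ 7.9610)
(D/A(50) + sqrt((Y - 18)**2 + Z(-5)))/(1587 + 3636) = ((3471/436)/50 + sqrt((-14 - 18)**2 - 5))/(1587 + 3636) = ((3471/436)*(1/50) + sqrt((-32)**2 - 5))/5223 = (3471/21800 + sqrt(1024 - 5))*(1/5223) = (3471/21800 + sqrt(1019))*(1/5223) = 1157/37953800 + sqrt(1019)/5223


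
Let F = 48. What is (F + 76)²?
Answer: 15376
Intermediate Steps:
(F + 76)² = (48 + 76)² = 124² = 15376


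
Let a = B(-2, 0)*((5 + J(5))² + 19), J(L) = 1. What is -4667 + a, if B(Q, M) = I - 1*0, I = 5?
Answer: -4392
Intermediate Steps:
B(Q, M) = 5 (B(Q, M) = 5 - 1*0 = 5 + 0 = 5)
a = 275 (a = 5*((5 + 1)² + 19) = 5*(6² + 19) = 5*(36 + 19) = 5*55 = 275)
-4667 + a = -4667 + 275 = -4392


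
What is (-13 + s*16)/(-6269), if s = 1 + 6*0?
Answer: -3/6269 ≈ -0.00047855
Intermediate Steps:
s = 1 (s = 1 + 0 = 1)
(-13 + s*16)/(-6269) = (-13 + 1*16)/(-6269) = (-13 + 16)*(-1/6269) = 3*(-1/6269) = -3/6269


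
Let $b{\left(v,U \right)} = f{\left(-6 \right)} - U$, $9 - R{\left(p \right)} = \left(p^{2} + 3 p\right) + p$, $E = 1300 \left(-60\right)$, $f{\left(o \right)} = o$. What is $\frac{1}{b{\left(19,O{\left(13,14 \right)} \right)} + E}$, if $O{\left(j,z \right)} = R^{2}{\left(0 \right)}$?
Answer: $- \frac{1}{78087} \approx -1.2806 \cdot 10^{-5}$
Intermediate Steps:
$E = -78000$
$R{\left(p \right)} = 9 - p^{2} - 4 p$ ($R{\left(p \right)} = 9 - \left(\left(p^{2} + 3 p\right) + p\right) = 9 - \left(p^{2} + 4 p\right) = 9 - p^{2} - 4 p$)
$O{\left(j,z \right)} = 81$ ($O{\left(j,z \right)} = \left(9 - 0^{2} - 0\right)^{2} = \left(9 - 0 + 0\right)^{2} = \left(9 + 0 + 0\right)^{2} = 9^{2} = 81$)
$b{\left(v,U \right)} = -6 - U$
$\frac{1}{b{\left(19,O{\left(13,14 \right)} \right)} + E} = \frac{1}{\left(-6 - 81\right) - 78000} = \frac{1}{-87 - 78000} = \frac{1}{-78087} = - \frac{1}{78087}$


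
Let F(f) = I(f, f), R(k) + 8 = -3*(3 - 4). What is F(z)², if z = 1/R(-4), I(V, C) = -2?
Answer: 4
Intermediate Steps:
R(k) = -5 (R(k) = -8 - 3*(3 - 4) = -8 - 3*(-1) = -8 + 3 = -5)
z = -⅕ (z = 1/(-5) = -⅕ ≈ -0.20000)
F(f) = -2
F(z)² = (-2)² = 4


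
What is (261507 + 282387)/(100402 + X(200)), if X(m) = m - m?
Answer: 271947/50201 ≈ 5.4172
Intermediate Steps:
X(m) = 0
(261507 + 282387)/(100402 + X(200)) = (261507 + 282387)/(100402 + 0) = 543894/100402 = 543894*(1/100402) = 271947/50201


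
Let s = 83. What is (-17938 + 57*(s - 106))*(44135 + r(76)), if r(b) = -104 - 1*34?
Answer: -846898253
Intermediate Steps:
r(b) = -138 (r(b) = -104 - 34 = -138)
(-17938 + 57*(s - 106))*(44135 + r(76)) = (-17938 + 57*(83 - 106))*(44135 - 138) = (-17938 + 57*(-23))*43997 = (-17938 - 1311)*43997 = -19249*43997 = -846898253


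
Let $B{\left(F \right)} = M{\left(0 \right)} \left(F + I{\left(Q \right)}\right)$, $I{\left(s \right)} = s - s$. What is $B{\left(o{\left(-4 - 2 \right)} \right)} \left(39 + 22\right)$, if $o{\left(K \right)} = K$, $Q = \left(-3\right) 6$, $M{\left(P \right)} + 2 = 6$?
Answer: $-1464$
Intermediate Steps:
$M{\left(P \right)} = 4$ ($M{\left(P \right)} = -2 + 6 = 4$)
$Q = -18$
$I{\left(s \right)} = 0$
$B{\left(F \right)} = 4 F$ ($B{\left(F \right)} = 4 \left(F + 0\right) = 4 F$)
$B{\left(o{\left(-4 - 2 \right)} \right)} \left(39 + 22\right) = 4 \left(-4 - 2\right) \left(39 + 22\right) = 4 \left(-6\right) 61 = \left(-24\right) 61 = -1464$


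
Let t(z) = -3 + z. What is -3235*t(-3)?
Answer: 19410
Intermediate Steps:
-3235*t(-3) = -3235*(-3 - 3) = -3235*(-6) = 19410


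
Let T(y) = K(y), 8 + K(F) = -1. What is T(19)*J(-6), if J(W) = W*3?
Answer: 162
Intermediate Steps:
K(F) = -9 (K(F) = -8 - 1 = -9)
T(y) = -9
J(W) = 3*W
T(19)*J(-6) = -27*(-6) = -9*(-18) = 162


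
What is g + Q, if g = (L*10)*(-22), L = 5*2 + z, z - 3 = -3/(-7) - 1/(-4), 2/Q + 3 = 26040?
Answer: -548469391/182259 ≈ -3009.3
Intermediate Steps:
Q = 2/26037 (Q = 2/(-3 + 26040) = 2/26037 ≈ 7.6814e-5)
z = 103/28 (z = 3 + (-3/(-7) - 1/(-4)) = 3 + (-3*(-⅐) - 1*(-¼)) = 3 + (3/7 + ¼) = 3 + 19/28 = 103/28 ≈ 3.6786)
L = 383/28 (L = 5*2 + 103/28 = 10 + 103/28 = 383/28 ≈ 13.679)
g = -21065/7 (g = ((383/28)*10)*(-22) = (1915/14)*(-22) = -21065/7 ≈ -3009.3)
g + Q = -21065/7 + 2/26037 = -548469391/182259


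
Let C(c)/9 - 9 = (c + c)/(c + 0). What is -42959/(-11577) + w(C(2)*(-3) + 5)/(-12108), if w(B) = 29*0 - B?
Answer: 2533172/687129 ≈ 3.6866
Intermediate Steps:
C(c) = 99 (C(c) = 81 + 9*((c + c)/(c + 0)) = 81 + 9*((2*c)/c) = 81 + 9*2 = 81 + 18 = 99)
w(B) = -B (w(B) = 0 - B = -B)
-42959/(-11577) + w(C(2)*(-3) + 5)/(-12108) = -42959/(-11577) - (99*(-3) + 5)/(-12108) = -42959*(-1/11577) - (-297 + 5)*(-1/12108) = 2527/681 - 1*(-292)*(-1/12108) = 2527/681 + 292*(-1/12108) = 2527/681 - 73/3027 = 2533172/687129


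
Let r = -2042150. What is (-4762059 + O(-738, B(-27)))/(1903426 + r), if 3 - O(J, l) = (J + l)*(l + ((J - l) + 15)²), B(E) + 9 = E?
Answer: -180257043/69362 ≈ -2598.8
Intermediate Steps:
B(E) = -9 + E
O(J, l) = 3 - (J + l)*(l + (15 + J - l)²) (O(J, l) = 3 - (J + l)*(l + ((J - l) + 15)²) = 3 - (J + l)*(l + (15 + J - l)²))
(-4762059 + O(-738, B(-27)))/(1903426 + r) = (-4762059 + (3 - (-9 - 27)² - 1*(-738)*(-9 - 27) - 1*(-738)*(15 - 738 - (-9 - 27))² - (-9 - 27)*(15 - 738 - (-9 - 27))²))/(1903426 - 2042150) = (-4762059 + (3 - 1*(-36)² - 1*(-738)*(-36) - 1*(-738)*(15 - 738 - 1*(-36))² - 1*(-36)*(15 - 738 - 1*(-36))²))/(-138724) = (-4762059 + (3 - 1*1296 - 26568 - 1*(-738)*(15 - 738 + 36)² - 1*(-36)*(15 - 738 + 36)²))*(-1/138724) = (-4762059 + (3 - 1296 - 26568 - 1*(-738)*(-687)² - 1*(-36)*(-687)²))*(-1/138724) = (-4762059 + (3 - 1296 - 26568 - 1*(-738)*471969 - 1*(-36)*471969))*(-1/138724) = (-4762059 + (3 - 1296 - 26568 + 348313122 + 16990884))*(-1/138724) = (-4762059 + 365276145)*(-1/138724) = 360514086*(-1/138724) = -180257043/69362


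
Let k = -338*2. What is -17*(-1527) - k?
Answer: 26635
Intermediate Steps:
k = -676
-17*(-1527) - k = -17*(-1527) - 1*(-676) = 25959 + 676 = 26635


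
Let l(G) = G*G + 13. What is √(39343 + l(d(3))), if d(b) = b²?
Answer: √39437 ≈ 198.59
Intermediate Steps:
l(G) = 13 + G² (l(G) = G² + 13 = 13 + G²)
√(39343 + l(d(3))) = √(39343 + (13 + (3²)²)) = √(39343 + (13 + 9²)) = √(39343 + (13 + 81)) = √(39343 + 94) = √39437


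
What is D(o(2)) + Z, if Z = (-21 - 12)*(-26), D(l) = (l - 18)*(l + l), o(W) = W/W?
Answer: 824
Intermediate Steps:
o(W) = 1
D(l) = 2*l*(-18 + l) (D(l) = (-18 + l)*(2*l) = 2*l*(-18 + l))
Z = 858 (Z = -33*(-26) = 858)
D(o(2)) + Z = 2*1*(-18 + 1) + 858 = 2*1*(-17) + 858 = -34 + 858 = 824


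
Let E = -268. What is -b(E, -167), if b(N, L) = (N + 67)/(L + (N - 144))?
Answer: -67/193 ≈ -0.34715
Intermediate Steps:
b(N, L) = (67 + N)/(-144 + L + N) (b(N, L) = (67 + N)/(L + (-144 + N)) = (67 + N)/(-144 + L + N))
-b(E, -167) = -(67 - 268)/(-144 - 167 - 268) = -(-201)/(-579) = -(-1)*(-201)/579 = -1*67/193 = -67/193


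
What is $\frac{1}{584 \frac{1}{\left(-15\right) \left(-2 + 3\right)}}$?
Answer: $- \frac{15}{584} \approx -0.025685$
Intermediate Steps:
$\frac{1}{584 \frac{1}{\left(-15\right) \left(-2 + 3\right)}} = \frac{1}{584 \frac{1}{\left(-15\right) 1}} = \frac{1}{584 \frac{1}{-15}} = \frac{1}{584 \left(- \frac{1}{15}\right)} = \frac{1}{- \frac{584}{15}} = - \frac{15}{584}$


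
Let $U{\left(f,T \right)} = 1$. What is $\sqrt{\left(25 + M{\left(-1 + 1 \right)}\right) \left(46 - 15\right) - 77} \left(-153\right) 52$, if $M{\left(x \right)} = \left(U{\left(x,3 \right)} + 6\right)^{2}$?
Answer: $- 7956 \sqrt{2217} \approx -3.7461 \cdot 10^{5}$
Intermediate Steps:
$M{\left(x \right)} = 49$ ($M{\left(x \right)} = \left(1 + 6\right)^{2} = 7^{2} = 49$)
$\sqrt{\left(25 + M{\left(-1 + 1 \right)}\right) \left(46 - 15\right) - 77} \left(-153\right) 52 = \sqrt{\left(25 + 49\right) \left(46 - 15\right) - 77} \left(-153\right) 52 = \sqrt{74 \cdot 31 - 77} \left(-153\right) 52 = \sqrt{2294 - 77} \left(-153\right) 52 = \sqrt{2217} \left(-153\right) 52 = - 153 \sqrt{2217} \cdot 52 = - 7956 \sqrt{2217}$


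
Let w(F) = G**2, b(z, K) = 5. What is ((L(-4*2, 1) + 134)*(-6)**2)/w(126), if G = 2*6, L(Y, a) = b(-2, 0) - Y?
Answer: 147/4 ≈ 36.750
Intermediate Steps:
L(Y, a) = 5 - Y
G = 12
w(F) = 144 (w(F) = 12**2 = 144)
((L(-4*2, 1) + 134)*(-6)**2)/w(126) = (((5 - (-4)*2) + 134)*(-6)**2)/144 = (((5 - 1*(-8)) + 134)*36)*(1/144) = (((5 + 8) + 134)*36)*(1/144) = ((13 + 134)*36)*(1/144) = (147*36)*(1/144) = 5292*(1/144) = 147/4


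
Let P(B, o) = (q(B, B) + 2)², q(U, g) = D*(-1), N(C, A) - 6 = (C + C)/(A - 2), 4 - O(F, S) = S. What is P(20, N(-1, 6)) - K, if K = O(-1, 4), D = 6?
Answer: 16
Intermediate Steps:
O(F, S) = 4 - S
K = 0 (K = 4 - 1*4 = 4 - 4 = 0)
N(C, A) = 6 + 2*C/(-2 + A) (N(C, A) = 6 + (C + C)/(A - 2) = 6 + (2*C)/(-2 + A) = 6 + 2*C/(-2 + A))
q(U, g) = -6 (q(U, g) = 6*(-1) = -6)
P(B, o) = 16 (P(B, o) = (-6 + 2)² = (-4)² = 16)
P(20, N(-1, 6)) - K = 16 - 1*0 = 16 + 0 = 16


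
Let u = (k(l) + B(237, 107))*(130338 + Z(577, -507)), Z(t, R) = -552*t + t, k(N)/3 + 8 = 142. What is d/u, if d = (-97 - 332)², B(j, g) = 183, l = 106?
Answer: -1573/937945 ≈ -0.0016771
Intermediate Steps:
k(N) = 402 (k(N) = -24 + 3*142 = -24 + 426 = 402)
Z(t, R) = -551*t
d = 184041 (d = (-429)² = 184041)
u = -109739565 (u = (402 + 183)*(130338 - 551*577) = 585*(130338 - 317927) = 585*(-187589) = -109739565)
d/u = 184041/(-109739565) = 184041*(-1/109739565) = -1573/937945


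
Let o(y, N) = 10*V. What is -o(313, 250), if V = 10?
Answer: -100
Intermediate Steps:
o(y, N) = 100 (o(y, N) = 10*10 = 100)
-o(313, 250) = -1*100 = -100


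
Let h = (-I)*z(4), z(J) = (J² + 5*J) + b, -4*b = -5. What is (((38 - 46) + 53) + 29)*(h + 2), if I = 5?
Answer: -27269/2 ≈ -13635.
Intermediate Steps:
b = 5/4 (b = -¼*(-5) = 5/4 ≈ 1.2500)
z(J) = 5/4 + J² + 5*J (z(J) = (J² + 5*J) + 5/4 = 5/4 + J² + 5*J)
h = -745/4 (h = (-1*5)*(5/4 + 4² + 5*4) = -5*(5/4 + 16 + 20) = -5*149/4 = -745/4 ≈ -186.25)
(((38 - 46) + 53) + 29)*(h + 2) = (((38 - 46) + 53) + 29)*(-745/4 + 2) = ((-8 + 53) + 29)*(-737/4) = (45 + 29)*(-737/4) = 74*(-737/4) = -27269/2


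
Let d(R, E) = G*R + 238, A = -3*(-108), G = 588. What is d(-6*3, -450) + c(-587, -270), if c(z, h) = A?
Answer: -10022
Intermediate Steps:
A = 324
c(z, h) = 324
d(R, E) = 238 + 588*R (d(R, E) = 588*R + 238 = 238 + 588*R)
d(-6*3, -450) + c(-587, -270) = (238 + 588*(-6*3)) + 324 = (238 + 588*(-18)) + 324 = (238 - 10584) + 324 = -10346 + 324 = -10022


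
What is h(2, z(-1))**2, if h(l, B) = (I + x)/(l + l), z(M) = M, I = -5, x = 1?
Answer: 1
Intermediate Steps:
h(l, B) = -2/l (h(l, B) = (-5 + 1)/(l + l) = -4*1/(2*l) = -2/l)
h(2, z(-1))**2 = (-2/2)**2 = (-2*1/2)**2 = (-1)**2 = 1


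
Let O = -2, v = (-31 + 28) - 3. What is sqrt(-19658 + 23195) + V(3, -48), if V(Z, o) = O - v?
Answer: 4 + 3*sqrt(393) ≈ 63.473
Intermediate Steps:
v = -6 (v = -3 - 3 = -6)
V(Z, o) = 4 (V(Z, o) = -2 - 1*(-6) = -2 + 6 = 4)
sqrt(-19658 + 23195) + V(3, -48) = sqrt(-19658 + 23195) + 4 = sqrt(3537) + 4 = 3*sqrt(393) + 4 = 4 + 3*sqrt(393)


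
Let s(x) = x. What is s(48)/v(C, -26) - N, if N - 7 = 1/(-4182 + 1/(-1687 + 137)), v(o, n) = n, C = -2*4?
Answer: -745421465/84267313 ≈ -8.8459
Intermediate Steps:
C = -8
N = 45373157/6482101 (N = 7 + 1/(-4182 + 1/(-1687 + 137)) = 7 + 1/(-4182 + 1/(-1550)) = 7 + 1/(-4182 - 1/1550) = 7 + 1/(-6482101/1550) = 7 - 1550/6482101 = 45373157/6482101 ≈ 6.9998)
s(48)/v(C, -26) - N = 48/(-26) - 1*45373157/6482101 = 48*(-1/26) - 45373157/6482101 = -24/13 - 45373157/6482101 = -745421465/84267313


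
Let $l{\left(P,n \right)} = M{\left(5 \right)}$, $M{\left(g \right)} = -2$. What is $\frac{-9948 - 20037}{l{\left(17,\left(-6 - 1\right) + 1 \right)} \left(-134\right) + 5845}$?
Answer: $- \frac{29985}{6113} \approx -4.9051$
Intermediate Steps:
$l{\left(P,n \right)} = -2$
$\frac{-9948 - 20037}{l{\left(17,\left(-6 - 1\right) + 1 \right)} \left(-134\right) + 5845} = \frac{-9948 - 20037}{\left(-2\right) \left(-134\right) + 5845} = - \frac{29985}{268 + 5845} = - \frac{29985}{6113}$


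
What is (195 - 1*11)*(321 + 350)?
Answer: 123464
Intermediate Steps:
(195 - 1*11)*(321 + 350) = (195 - 11)*671 = 184*671 = 123464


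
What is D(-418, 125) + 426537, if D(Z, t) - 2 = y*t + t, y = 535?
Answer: 493539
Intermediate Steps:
D(Z, t) = 2 + 536*t (D(Z, t) = 2 + (535*t + t) = 2 + 536*t)
D(-418, 125) + 426537 = (2 + 536*125) + 426537 = (2 + 67000) + 426537 = 67002 + 426537 = 493539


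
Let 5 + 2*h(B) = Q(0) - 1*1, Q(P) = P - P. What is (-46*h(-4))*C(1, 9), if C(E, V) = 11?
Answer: 1518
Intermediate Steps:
Q(P) = 0
h(B) = -3 (h(B) = -5/2 + (0 - 1*1)/2 = -5/2 + (0 - 1)/2 = -5/2 + (1/2)*(-1) = -5/2 - 1/2 = -3)
(-46*h(-4))*C(1, 9) = -46*(-3)*11 = 138*11 = 1518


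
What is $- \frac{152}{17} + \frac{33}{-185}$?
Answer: $- \frac{28681}{3145} \approx -9.1196$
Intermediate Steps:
$- \frac{152}{17} + \frac{33}{-185} = \left(-152\right) \frac{1}{17} + 33 \left(- \frac{1}{185}\right) = - \frac{152}{17} - \frac{33}{185} = - \frac{28681}{3145}$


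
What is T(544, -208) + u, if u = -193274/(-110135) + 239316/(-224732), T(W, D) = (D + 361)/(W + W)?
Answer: 328933990873/396013741120 ≈ 0.83061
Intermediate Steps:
T(W, D) = (361 + D)/(2*W) (T(W, D) = (361 + D)/((2*W)) = (361 + D)*(1/(2*W)) = (361 + D)/(2*W))
u = 4269446227/6187714705 (u = -193274*(-1/110135) + 239316*(-1/224732) = 193274/110135 - 59829/56183 = 4269446227/6187714705 ≈ 0.68999)
T(544, -208) + u = (½)*(361 - 208)/544 + 4269446227/6187714705 = (½)*(1/544)*153 + 4269446227/6187714705 = 9/64 + 4269446227/6187714705 = 328933990873/396013741120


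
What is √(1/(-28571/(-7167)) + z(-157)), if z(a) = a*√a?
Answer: √(204768357 - 128159420437*I*√157)/28571 ≈ 31.364 - 31.36*I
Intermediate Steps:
z(a) = a^(3/2)
√(1/(-28571/(-7167)) + z(-157)) = √(1/(-28571/(-7167)) + (-157)^(3/2)) = √(1/(-28571*(-1/7167)) - 157*I*√157) = √(1/(28571/7167) - 157*I*√157) = √(7167/28571 - 157*I*√157)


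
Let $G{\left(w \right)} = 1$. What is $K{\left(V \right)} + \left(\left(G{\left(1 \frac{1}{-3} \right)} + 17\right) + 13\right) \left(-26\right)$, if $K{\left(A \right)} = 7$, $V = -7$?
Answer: $-799$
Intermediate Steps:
$K{\left(V \right)} + \left(\left(G{\left(1 \frac{1}{-3} \right)} + 17\right) + 13\right) \left(-26\right) = 7 + \left(\left(1 + 17\right) + 13\right) \left(-26\right) = 7 + \left(18 + 13\right) \left(-26\right) = 7 + 31 \left(-26\right) = 7 - 806 = -799$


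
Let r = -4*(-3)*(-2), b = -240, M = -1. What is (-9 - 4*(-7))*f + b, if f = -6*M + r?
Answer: -582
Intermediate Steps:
r = -24 (r = 12*(-2) = -24)
f = -18 (f = -6*(-1) - 24 = 6 - 24 = -18)
(-9 - 4*(-7))*f + b = (-9 - 4*(-7))*(-18) - 240 = (-9 + 28)*(-18) - 240 = 19*(-18) - 240 = -342 - 240 = -582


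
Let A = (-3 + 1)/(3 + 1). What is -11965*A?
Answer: 11965/2 ≈ 5982.5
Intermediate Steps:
A = -½ (A = -2/4 = -2*¼ = -½ ≈ -0.50000)
-11965*A = -11965*(-½) = 11965/2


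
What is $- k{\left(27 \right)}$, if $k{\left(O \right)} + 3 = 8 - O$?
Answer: $22$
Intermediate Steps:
$k{\left(O \right)} = 5 - O$ ($k{\left(O \right)} = -3 - \left(-8 + O\right) = 5 - O$)
$- k{\left(27 \right)} = - (5 - 27) = \left(-1\right) \left(-22\right) = 22$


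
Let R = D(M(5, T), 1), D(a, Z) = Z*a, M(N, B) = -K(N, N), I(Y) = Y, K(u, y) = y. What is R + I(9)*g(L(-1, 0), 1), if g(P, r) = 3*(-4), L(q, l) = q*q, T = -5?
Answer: -113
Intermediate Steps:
L(q, l) = q²
M(N, B) = -N
g(P, r) = -12
R = -5 (R = 1*(-1*5) = 1*(-5) = -5)
R + I(9)*g(L(-1, 0), 1) = -5 + 9*(-12) = -5 - 108 = -113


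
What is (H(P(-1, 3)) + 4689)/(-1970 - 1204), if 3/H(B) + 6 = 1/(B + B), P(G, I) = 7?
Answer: -129715/87814 ≈ -1.4772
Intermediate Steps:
H(B) = 3/(-6 + 1/(2*B)) (H(B) = 3/(-6 + 1/(B + B)) = 3/(-6 + 1/(2*B)))
(H(P(-1, 3)) + 4689)/(-1970 - 1204) = (-6*7/(-1 + 12*7) + 4689)/(-1970 - 1204) = (-6*7/(-1 + 84) + 4689)/(-3174) = (-6*7/83 + 4689)*(-1/3174) = (-6*7*1/83 + 4689)*(-1/3174) = (-42/83 + 4689)*(-1/3174) = (389145/83)*(-1/3174) = -129715/87814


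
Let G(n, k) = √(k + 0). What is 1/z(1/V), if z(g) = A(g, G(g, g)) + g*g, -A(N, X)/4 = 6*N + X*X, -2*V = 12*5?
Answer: 900/841 ≈ 1.0702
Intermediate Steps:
V = -30 (V = -6*5 = -½*60 = -30)
G(n, k) = √k
A(N, X) = -24*N - 4*X² (A(N, X) = -4*(6*N + X*X) = -4*(6*N + X²) = -4*(X² + 6*N) = -24*N - 4*X²)
z(g) = g² - 28*g (z(g) = (-24*g - 4*g) + g*g = (-24*g - 4*g) + g² = -28*g + g² = g² - 28*g)
1/z(1/V) = 1/((-28 + 1/(-30))/(-30)) = 1/(-(-28 - 1/30)/30) = 1/(-1/30*(-841/30)) = 1/(841/900) = 900/841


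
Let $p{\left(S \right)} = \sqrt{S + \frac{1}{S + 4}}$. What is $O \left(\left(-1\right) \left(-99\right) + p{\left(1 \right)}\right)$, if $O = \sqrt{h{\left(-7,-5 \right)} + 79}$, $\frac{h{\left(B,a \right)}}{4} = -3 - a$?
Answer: $\frac{\sqrt{87} \left(495 + \sqrt{30}\right)}{5} \approx 933.63$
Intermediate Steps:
$h{\left(B,a \right)} = -12 - 4 a$ ($h{\left(B,a \right)} = 4 \left(-3 - a\right) = -12 - 4 a$)
$O = \sqrt{87}$ ($O = \sqrt{\left(-12 - -20\right) + 79} = \sqrt{\left(-12 + 20\right) + 79} = \sqrt{8 + 79} = \sqrt{87} \approx 9.3274$)
$p{\left(S \right)} = \sqrt{S + \frac{1}{4 + S}}$
$O \left(\left(-1\right) \left(-99\right) + p{\left(1 \right)}\right) = \sqrt{87} \left(\left(-1\right) \left(-99\right) + \sqrt{\frac{1 + 1 \left(4 + 1\right)}{4 + 1}}\right) = \sqrt{87} \left(99 + \sqrt{\frac{1 + 1 \cdot 5}{5}}\right) = \sqrt{87} \left(99 + \sqrt{\frac{1 + 5}{5}}\right) = \sqrt{87} \left(99 + \sqrt{\frac{1}{5} \cdot 6}\right) = \sqrt{87} \left(99 + \sqrt{\frac{6}{5}}\right) = \sqrt{87} \left(99 + \frac{\sqrt{30}}{5}\right)$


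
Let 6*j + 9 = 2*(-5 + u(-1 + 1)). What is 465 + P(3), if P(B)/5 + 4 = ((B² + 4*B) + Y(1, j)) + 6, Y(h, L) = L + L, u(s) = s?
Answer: 1645/3 ≈ 548.33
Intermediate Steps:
j = -19/6 (j = -3/2 + (2*(-5 + (-1 + 1)))/6 = -3/2 + (2*(-5 + 0))/6 = -3/2 + (2*(-5))/6 = -3/2 + (⅙)*(-10) = -3/2 - 5/3 = -19/6 ≈ -3.1667)
Y(h, L) = 2*L
P(B) = -65/3 + 5*B² + 20*B (P(B) = -20 + 5*(((B² + 4*B) + 2*(-19/6)) + 6) = -20 + 5*(((B² + 4*B) - 19/3) + 6) = -20 + 5*((-19/3 + B² + 4*B) + 6) = -20 + 5*(-⅓ + B² + 4*B) = -20 + (-5/3 + 5*B² + 20*B) = -65/3 + 5*B² + 20*B)
465 + P(3) = 465 + (-65/3 + 5*3² + 20*3) = 465 + (-65/3 + 5*9 + 60) = 465 + (-65/3 + 45 + 60) = 465 + 250/3 = 1645/3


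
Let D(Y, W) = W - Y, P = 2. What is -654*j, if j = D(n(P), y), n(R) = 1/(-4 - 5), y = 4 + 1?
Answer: -10028/3 ≈ -3342.7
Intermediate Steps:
y = 5
n(R) = -⅑ (n(R) = 1/(-9) = -⅑)
j = 46/9 (j = 5 - 1*(-⅑) = 5 + ⅑ = 46/9 ≈ 5.1111)
-654*j = -654*46/9 = -10028/3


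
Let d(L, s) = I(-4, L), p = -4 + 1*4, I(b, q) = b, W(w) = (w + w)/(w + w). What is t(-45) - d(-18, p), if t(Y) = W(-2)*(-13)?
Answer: -9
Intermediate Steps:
W(w) = 1 (W(w) = (2*w)/((2*w)) = (2*w)*(1/(2*w)) = 1)
p = 0 (p = -4 + 4 = 0)
d(L, s) = -4
t(Y) = -13 (t(Y) = 1*(-13) = -13)
t(-45) - d(-18, p) = -13 - 1*(-4) = -13 + 4 = -9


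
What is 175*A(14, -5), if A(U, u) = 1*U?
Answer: 2450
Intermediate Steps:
A(U, u) = U
175*A(14, -5) = 175*14 = 2450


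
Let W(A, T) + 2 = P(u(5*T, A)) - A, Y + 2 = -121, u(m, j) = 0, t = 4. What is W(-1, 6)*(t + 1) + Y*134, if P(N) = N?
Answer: -16487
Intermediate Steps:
Y = -123 (Y = -2 - 121 = -123)
W(A, T) = -2 - A (W(A, T) = -2 + (0 - A) = -2 - A)
W(-1, 6)*(t + 1) + Y*134 = (-2 - 1*(-1))*(4 + 1) - 123*134 = (-2 + 1)*5 - 16482 = -1*5 - 16482 = -5 - 16482 = -16487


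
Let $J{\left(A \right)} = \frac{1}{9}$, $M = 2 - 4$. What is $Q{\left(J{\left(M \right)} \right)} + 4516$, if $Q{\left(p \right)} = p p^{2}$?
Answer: $\frac{3292165}{729} \approx 4516.0$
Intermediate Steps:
$M = -2$
$J{\left(A \right)} = \frac{1}{9}$
$Q{\left(p \right)} = p^{3}$
$Q{\left(J{\left(M \right)} \right)} + 4516 = \left(\frac{1}{9}\right)^{3} + 4516 = \frac{1}{729} + 4516 = \frac{3292165}{729}$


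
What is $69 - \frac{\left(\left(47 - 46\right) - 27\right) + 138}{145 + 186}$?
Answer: $\frac{22727}{331} \approx 68.662$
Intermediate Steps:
$69 - \frac{\left(\left(47 - 46\right) - 27\right) + 138}{145 + 186} = 69 - \frac{\left(1 - 27\right) + 138}{331} = 69 - \left(-26 + 138\right) \frac{1}{331} = 69 - 112 \cdot \frac{1}{331} = 69 - \frac{112}{331} = \frac{22727}{331}$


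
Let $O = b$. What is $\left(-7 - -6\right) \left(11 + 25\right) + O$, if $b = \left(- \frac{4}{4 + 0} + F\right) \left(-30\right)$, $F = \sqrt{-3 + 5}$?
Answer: $-6 - 30 \sqrt{2} \approx -48.426$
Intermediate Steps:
$F = \sqrt{2} \approx 1.4142$
$b = 30 - 30 \sqrt{2}$ ($b = \left(- \frac{4}{4 + 0} + \sqrt{2}\right) \left(-30\right) = \left(- \frac{4}{4} + \sqrt{2}\right) \left(-30\right) = \left(\left(-4\right) \frac{1}{4} + \sqrt{2}\right) \left(-30\right) = \left(-1 + \sqrt{2}\right) \left(-30\right) = 30 - 30 \sqrt{2} \approx -12.426$)
$O = 30 - 30 \sqrt{2} \approx -12.426$
$\left(-7 - -6\right) \left(11 + 25\right) + O = \left(-7 - -6\right) \left(11 + 25\right) + \left(30 - 30 \sqrt{2}\right) = \left(-7 + 6\right) 36 + \left(30 - 30 \sqrt{2}\right) = \left(-1\right) 36 + \left(30 - 30 \sqrt{2}\right) = -36 + \left(30 - 30 \sqrt{2}\right) = -6 - 30 \sqrt{2}$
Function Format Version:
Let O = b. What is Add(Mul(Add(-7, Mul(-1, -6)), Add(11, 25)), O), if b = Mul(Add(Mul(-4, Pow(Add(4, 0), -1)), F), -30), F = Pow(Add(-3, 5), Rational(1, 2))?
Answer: Add(-6, Mul(-30, Pow(2, Rational(1, 2)))) ≈ -48.426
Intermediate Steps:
F = Pow(2, Rational(1, 2)) ≈ 1.4142
b = Add(30, Mul(-30, Pow(2, Rational(1, 2)))) (b = Mul(Add(Mul(-4, Pow(Add(4, 0), -1)), Pow(2, Rational(1, 2))), -30) = Mul(Add(Mul(-4, Pow(4, -1)), Pow(2, Rational(1, 2))), -30) = Mul(Add(Mul(-4, Rational(1, 4)), Pow(2, Rational(1, 2))), -30) = Mul(Add(-1, Pow(2, Rational(1, 2))), -30) = Add(30, Mul(-30, Pow(2, Rational(1, 2)))) ≈ -12.426)
O = Add(30, Mul(-30, Pow(2, Rational(1, 2)))) ≈ -12.426
Add(Mul(Add(-7, Mul(-1, -6)), Add(11, 25)), O) = Add(Mul(Add(-7, Mul(-1, -6)), Add(11, 25)), Add(30, Mul(-30, Pow(2, Rational(1, 2))))) = Add(Mul(Add(-7, 6), 36), Add(30, Mul(-30, Pow(2, Rational(1, 2))))) = Add(Mul(-1, 36), Add(30, Mul(-30, Pow(2, Rational(1, 2))))) = Add(-36, Add(30, Mul(-30, Pow(2, Rational(1, 2))))) = Add(-6, Mul(-30, Pow(2, Rational(1, 2))))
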